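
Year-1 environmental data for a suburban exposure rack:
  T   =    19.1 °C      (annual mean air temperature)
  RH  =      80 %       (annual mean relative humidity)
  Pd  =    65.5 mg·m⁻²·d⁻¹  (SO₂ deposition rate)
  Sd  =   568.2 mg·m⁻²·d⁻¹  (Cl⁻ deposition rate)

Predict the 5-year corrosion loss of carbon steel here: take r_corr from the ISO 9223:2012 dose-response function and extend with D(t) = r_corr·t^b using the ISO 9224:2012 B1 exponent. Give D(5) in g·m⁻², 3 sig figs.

D(5) = 3.71e+03 g·m⁻²

carbon steel: T>10 °C ⇒ hinge -0.054·(19.1−10) = -0.4914
  SO₂ term: 1.77·65.5^0.52·exp(0.02·80-0.4914) = 47.19
  Cl⁻ term: 0.102·568.2^0.62·exp(0.033·80+0.04·19.1) = 156.6
  r_corr = 47.19 + 156.6 = 203.8 μm/a
ISO 9224: D(t) = r_corr · t^b with b = 0.523 (carbon steel, B1)
  D(5) = 203.8 × 5^0.523 = 203.8 × 2.32 = 472.8 μm
  Mass loss = 472.8 μm × 7.85 g/cm³ = 3712 g·m⁻²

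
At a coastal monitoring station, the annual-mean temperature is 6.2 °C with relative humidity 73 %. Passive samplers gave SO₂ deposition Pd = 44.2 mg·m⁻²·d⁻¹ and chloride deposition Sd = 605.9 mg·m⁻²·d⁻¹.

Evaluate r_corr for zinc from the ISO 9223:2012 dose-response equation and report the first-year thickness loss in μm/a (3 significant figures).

r_corr = 3.75 μm/a

zinc: T≤10 °C ⇒ hinge +0.038·(6.2−10) = -0.1444
  SO₂ term: 0.0129·44.2^0.44·exp(0.046·73-0.1444) = 1.699
  Cl⁻ term: 0.0175·605.9^0.57·exp(0.008·73+0.085·6.2) = 2.049
  r_corr = 1.699 + 2.049 = 3.748 μm/a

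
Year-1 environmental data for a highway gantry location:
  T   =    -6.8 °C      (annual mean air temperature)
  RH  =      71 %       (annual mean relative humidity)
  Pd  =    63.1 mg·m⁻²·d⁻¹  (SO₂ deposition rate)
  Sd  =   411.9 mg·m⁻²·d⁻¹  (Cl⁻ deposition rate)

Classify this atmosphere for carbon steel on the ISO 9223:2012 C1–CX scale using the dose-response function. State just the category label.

C3

carbon steel: T≤10 °C ⇒ hinge +0.150·(-6.8−10) = -2.5200
  Pd branch = 1.77·Pd^0.52·e^(0.02·RH+f) = 5.085 μm/a
  Sd branch = 0.102·Sd^0.62·e^(0.033·RH+0.04·T) = 33.82 μm/a
  r_corr = 5.085 + 33.82 = 38.91 μm/a
Category bounds: 25…50 μm/a bracket r_corr ⇒ C3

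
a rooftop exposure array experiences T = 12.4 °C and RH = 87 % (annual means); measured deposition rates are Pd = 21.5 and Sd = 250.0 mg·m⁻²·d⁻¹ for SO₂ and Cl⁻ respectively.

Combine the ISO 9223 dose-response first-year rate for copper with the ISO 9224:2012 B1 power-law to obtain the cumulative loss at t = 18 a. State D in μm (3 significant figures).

copper: f(T) = -0.080·(T−10) [T>10 °C] = -0.1920
  Pd branch = 0.0053·Pd^0.26·e^(0.059·RH+f) = 1.646 μm/a
  Cl⁻ term: 0.01025·250.0^0.27·exp(0.036·87+0.049·12.4) = 1.915
  r_corr = 1.646 + 1.915 = 3.562 μm/a
Long-term exponent b (ISO 9224 Table 2, B1) = 0.667
  D(18) = 3.562 × 18^0.667 = 3.562 × 6.875 = 24.49 μm

D(18) = 24.5 μm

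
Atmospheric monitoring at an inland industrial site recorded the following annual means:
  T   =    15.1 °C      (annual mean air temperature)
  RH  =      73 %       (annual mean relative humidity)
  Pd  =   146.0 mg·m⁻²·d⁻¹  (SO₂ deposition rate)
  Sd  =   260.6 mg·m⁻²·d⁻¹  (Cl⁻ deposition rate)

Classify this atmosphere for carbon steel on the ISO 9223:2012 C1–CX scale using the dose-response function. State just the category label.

C5

carbon steel: temperature factor f = -0.054·(5.1) = -0.2754
  sulphur-dioxide contribution → 77.25 μm/a
  chloride contribution → 65.32 μm/a
  total first-year rate 142.6 μm/a
143 μm/a falls in (80, 200] for carbon steel → category C5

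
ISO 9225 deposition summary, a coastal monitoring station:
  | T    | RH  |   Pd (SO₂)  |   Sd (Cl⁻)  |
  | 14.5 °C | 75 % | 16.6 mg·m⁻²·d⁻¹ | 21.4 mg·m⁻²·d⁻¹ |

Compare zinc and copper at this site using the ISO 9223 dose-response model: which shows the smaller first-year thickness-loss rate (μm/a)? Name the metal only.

zinc: f(T) = -0.071·(T−10) [T>10 °C] = -0.3195
  Pd branch = 0.0129·Pd^0.44·e^(0.046·RH+f) = 1.016 μm/a
  Cl⁻ term: 0.0175·21.4^0.57·exp(0.008·75+0.085·14.5) = 0.6269
  sum: 1.016 + 0.6269 → r_corr = 1.643 μm/a
copper: T>10 °C ⇒ hinge -0.080·(14.5−10) = -0.3600
  SO₂ term: 0.0053·16.6^0.26·exp(0.059·75-0.3600) = 0.6411
  Sd branch = 0.01025·Sd^0.27·e^(0.036·RH+0.049·T) = 0.7097 μm/a
  r_corr = 0.6411 + 0.7097 = 1.351 μm/a
Ordering by μm/a: zinc (1.64) > copper (1.35)

copper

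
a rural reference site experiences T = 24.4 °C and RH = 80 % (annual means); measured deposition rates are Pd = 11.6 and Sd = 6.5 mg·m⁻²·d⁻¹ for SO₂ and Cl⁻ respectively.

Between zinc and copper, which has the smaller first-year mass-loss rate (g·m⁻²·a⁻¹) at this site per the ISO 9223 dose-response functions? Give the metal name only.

zinc

zinc: temperature factor f = -0.071·(14.4) = -1.0224
  SO₂ term: 0.0129·11.6^0.44·exp(0.046·80-1.0224) = 0.5409
  Cl⁻ term: 0.0175·6.5^0.57·exp(0.008·80+0.085·24.4) = 0.7675
  sum: 0.5409 + 0.7675 → r_corr = 1.308 μm/a
  mass loss = 1.308 μm/a × 7.14 g/cm³ = 9.342 g·m⁻²·a⁻¹
copper: temperature factor f = -0.080·(14.4) = -1.1520
  SO₂ term: 0.0053·11.6^0.26·exp(0.059·80-1.1520) = 0.3553
  Sd branch = 0.01025·Sd^0.27·e^(0.036·RH+0.049·T) = 1.001 μm/a
  r_corr = 0.3553 + 1.001 = 1.356 μm/a
  mass loss = 1.356 μm/a × 8.96 g/cm³ = 12.15 g·m⁻²·a⁻¹
Ordering by g·m⁻²·a⁻¹: copper (12.1) > zinc (9.34)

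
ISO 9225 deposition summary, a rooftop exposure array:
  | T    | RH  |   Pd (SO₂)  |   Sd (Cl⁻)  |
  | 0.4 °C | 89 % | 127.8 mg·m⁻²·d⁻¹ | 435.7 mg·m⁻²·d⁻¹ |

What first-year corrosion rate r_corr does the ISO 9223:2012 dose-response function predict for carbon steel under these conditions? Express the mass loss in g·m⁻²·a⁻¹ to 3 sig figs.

carbon steel: T≤10 °C ⇒ hinge +0.150·(0.4−10) = -1.4400
  Pd branch = 1.77·Pd^0.52·e^(0.02·RH+f) = 30.98 μm/a
  Cl⁻ term: 0.102·435.7^0.62·exp(0.033·89+0.04·0.4) = 84.6
  sum: 30.98 + 84.6 → r_corr = 115.6 μm/a
Convert to mass loss: 115.6 μm/a × 7.85 g/cm³ = 907.3 g·m⁻²·a⁻¹

r_corr = 907 g·m⁻²·a⁻¹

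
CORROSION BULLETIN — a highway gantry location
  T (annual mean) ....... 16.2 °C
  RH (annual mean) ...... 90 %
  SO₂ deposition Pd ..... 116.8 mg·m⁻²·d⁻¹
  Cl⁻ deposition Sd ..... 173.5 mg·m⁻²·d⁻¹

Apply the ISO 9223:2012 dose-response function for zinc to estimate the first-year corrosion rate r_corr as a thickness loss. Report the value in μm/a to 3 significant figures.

zinc: T>10 °C ⇒ hinge -0.071·(16.2−10) = -0.4402
  Pd branch = 0.0129·Pd^0.44·e^(0.046·RH+f) = 4.237 μm/a
  Sd branch = 0.0175·Sd^0.57·e^(0.008·RH+0.085·T) = 2.692 μm/a
  r_corr = 4.237 + 2.692 = 6.93 μm/a

r_corr = 6.93 μm/a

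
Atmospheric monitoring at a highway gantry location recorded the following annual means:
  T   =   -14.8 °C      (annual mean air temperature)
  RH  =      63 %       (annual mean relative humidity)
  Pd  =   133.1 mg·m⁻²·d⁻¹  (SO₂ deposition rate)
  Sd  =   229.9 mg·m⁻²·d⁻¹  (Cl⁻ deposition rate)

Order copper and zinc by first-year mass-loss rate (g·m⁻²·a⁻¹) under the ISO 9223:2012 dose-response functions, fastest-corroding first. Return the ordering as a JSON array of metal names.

["zinc", "copper"]

copper: T≤10 °C ⇒ hinge +0.126·(-14.8−10) = -3.1248
  sulphur-dioxide contribution → 0.03418 μm/a
  chloride contribution → 0.2081 μm/a
  total first-year rate 0.2423 μm/a
  mass loss = 0.2423 μm/a × 8.96 g/cm³ = 2.171 g·m⁻²·a⁻¹
zinc: f(T) = +0.038·(T−10) [T≤10 °C] = -0.9424
  sulphur-dioxide contribution → 0.7844 μm/a
  chloride contribution → 0.1827 μm/a
  ⇒ r_corr(zinc) = 0.9671 μm/a
  mass loss = 0.9671 μm/a × 7.14 g/cm³ = 6.905 g·m⁻²·a⁻¹
Ordering by g·m⁻²·a⁻¹: zinc (6.9) > copper (2.17)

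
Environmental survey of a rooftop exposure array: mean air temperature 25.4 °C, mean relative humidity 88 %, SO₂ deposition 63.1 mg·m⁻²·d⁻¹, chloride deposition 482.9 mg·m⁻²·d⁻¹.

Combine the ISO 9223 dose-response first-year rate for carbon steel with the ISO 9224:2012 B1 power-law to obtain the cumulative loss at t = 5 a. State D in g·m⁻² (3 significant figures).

D(5) = 5.02e+03 g·m⁻²

carbon steel: T>10 °C ⇒ hinge -0.054·(25.4−10) = -0.8316
  sulphur-dioxide contribution → 38.65 μm/a
  chloride contribution → 237.2 μm/a
  ⇒ r_corr(carbon steel) = 275.8 μm/a
Power-law: D(5) = r_corr · 5^0.523
  D(5) = 275.8 × 5^0.523 = 275.8 × 2.32 = 640 μm
  Mass loss = 640 μm × 7.85 g/cm³ = 5024 g·m⁻²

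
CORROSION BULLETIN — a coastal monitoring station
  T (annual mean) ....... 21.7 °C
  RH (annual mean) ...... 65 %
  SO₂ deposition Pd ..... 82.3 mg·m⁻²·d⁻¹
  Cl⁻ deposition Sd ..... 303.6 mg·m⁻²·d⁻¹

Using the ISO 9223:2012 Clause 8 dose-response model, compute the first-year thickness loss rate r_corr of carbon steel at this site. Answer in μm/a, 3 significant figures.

carbon steel: T>10 °C ⇒ hinge -0.054·(21.7−10) = -0.6318
  Pd branch = 1.77·Pd^0.52·e^(0.02·RH+f) = 34.21 μm/a
  Sd branch = 0.102·Sd^0.62·e^(0.033·RH+0.04·T) = 71.81 μm/a
  sum: 34.21 + 71.81 → r_corr = 106 μm/a

r_corr = 106 μm/a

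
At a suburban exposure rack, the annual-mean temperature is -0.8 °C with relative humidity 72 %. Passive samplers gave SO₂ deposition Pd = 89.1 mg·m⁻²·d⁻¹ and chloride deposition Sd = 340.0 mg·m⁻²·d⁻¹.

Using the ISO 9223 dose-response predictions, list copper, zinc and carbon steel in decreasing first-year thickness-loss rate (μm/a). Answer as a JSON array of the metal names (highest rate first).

copper: f(T) = +0.126·(T−10) [T≤10 °C] = -1.3608
  Pd branch = 0.0053·Pd^0.26·e^(0.059·RH+f) = 0.3056 μm/a
  Cl⁻ term: 0.01025·340.0^0.27·exp(0.036·72+0.049·-0.8) = 0.6352
  r_corr = 0.3056 + 0.6352 = 0.9408 μm/a
zinc: temperature factor f = +0.038·(-10.8) = -0.4104
  Pd branch = 0.0129·Pd^0.44·e^(0.046·RH+f) = 1.693 μm/a
  Cl⁻ term: 0.0175·340.0^0.57·exp(0.008·72+0.085·-0.8) = 0.8065
  r_corr = 1.693 + 0.8065 = 2.5 μm/a
carbon steel: f(T) = +0.150·(T−10) [T≤10 °C] = -1.6200
  SO₂ term: 1.77·89.1^0.52·exp(0.02·72-1.6200) = 15.27
  Sd branch = 0.102·Sd^0.62·e^(0.033·RH+0.04·T) = 39.46 μm/a
  r_corr = 15.27 + 39.46 = 54.72 μm/a
Ordering by μm/a: carbon steel (54.7) > zinc (2.5) > copper (0.941)

["carbon steel", "zinc", "copper"]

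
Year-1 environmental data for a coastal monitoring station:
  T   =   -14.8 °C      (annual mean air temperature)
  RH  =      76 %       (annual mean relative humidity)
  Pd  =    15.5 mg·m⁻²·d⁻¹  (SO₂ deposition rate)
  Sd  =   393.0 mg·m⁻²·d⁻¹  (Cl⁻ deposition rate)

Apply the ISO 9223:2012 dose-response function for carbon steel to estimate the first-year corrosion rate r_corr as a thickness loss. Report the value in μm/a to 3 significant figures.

r_corr = 28.9 μm/a

carbon steel: T≤10 °C ⇒ hinge +0.150·(-14.8−10) = -3.7200
  SO₂ term: 1.77·15.5^0.52·exp(0.02·76-3.7200) = 0.8156
  Sd branch = 0.102·Sd^0.62·e^(0.033·RH+0.04·T) = 28.13 μm/a
  sum: 0.8156 + 28.13 → r_corr = 28.95 μm/a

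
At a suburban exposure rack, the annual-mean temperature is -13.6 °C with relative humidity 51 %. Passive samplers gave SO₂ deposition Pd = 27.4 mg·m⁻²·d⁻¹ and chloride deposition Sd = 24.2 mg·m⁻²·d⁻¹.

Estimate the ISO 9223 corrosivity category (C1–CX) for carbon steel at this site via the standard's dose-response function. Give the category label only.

C2

carbon steel: f(T) = +0.150·(T−10) [T≤10 °C] = -3.5400
  sulphur-dioxide contribution → 0.7965 μm/a
  chloride contribution → 2.297 μm/a
  ⇒ r_corr(carbon steel) = 3.094 μm/a
Category bounds: 1.3…25 μm/a bracket r_corr ⇒ C2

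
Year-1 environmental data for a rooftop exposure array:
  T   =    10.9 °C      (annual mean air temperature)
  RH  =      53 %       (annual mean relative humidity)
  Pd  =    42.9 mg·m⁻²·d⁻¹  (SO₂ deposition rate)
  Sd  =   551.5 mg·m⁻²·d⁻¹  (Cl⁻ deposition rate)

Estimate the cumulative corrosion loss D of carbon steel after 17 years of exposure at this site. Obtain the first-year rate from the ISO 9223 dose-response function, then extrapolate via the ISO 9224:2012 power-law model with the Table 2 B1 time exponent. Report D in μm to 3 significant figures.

D(17) = 351 μm

carbon steel: f(T) = -0.054·(T−10) [T>10 °C] = -0.0486
  SO₂ term: 1.77·42.9^0.52·exp(0.02·53-0.0486) = 34.36
  Cl⁻ term: 0.102·551.5^0.62·exp(0.033·53+0.04·10.9) = 45.42
  r_corr = 34.36 + 45.42 = 79.79 μm/a
Long-term exponent b (ISO 9224 Table 2, B1) = 0.523
  D(17) = 79.79 × 17^0.523 = 79.79 × 4.401 = 351.1 μm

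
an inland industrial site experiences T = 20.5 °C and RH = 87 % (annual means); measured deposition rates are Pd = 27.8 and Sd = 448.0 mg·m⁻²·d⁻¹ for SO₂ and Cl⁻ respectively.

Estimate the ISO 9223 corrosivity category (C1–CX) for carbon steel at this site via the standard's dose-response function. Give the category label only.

carbon steel: f(T) = -0.054·(T−10) [T>10 °C] = -0.5670
  Pd branch = 1.77·Pd^0.52·e^(0.02·RH+f) = 32.23 μm/a
  Sd branch = 0.102·Sd^0.62·e^(0.033·RH+0.04·T) = 180 μm/a
  sum: 32.23 + 180 → r_corr = 212.3 μm/a
ISO 9223 Table 2 (carbon steel): 200 < 212 ≤ 700 μm/a ⇒ CX

CX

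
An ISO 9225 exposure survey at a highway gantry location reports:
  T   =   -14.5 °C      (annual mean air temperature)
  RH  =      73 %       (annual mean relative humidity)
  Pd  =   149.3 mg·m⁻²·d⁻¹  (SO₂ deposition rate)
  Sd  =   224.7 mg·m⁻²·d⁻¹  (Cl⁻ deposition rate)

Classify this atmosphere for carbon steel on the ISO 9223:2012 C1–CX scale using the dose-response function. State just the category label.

C2

carbon steel: temperature factor f = +0.150·(-24.5) = -3.6750
  sulphur-dioxide contribution → 2.609 μm/a
  chloride contribution → 18.24 μm/a
  total first-year rate 20.84 μm/a
20.8 μm/a falls in (1.3, 25] for carbon steel → category C2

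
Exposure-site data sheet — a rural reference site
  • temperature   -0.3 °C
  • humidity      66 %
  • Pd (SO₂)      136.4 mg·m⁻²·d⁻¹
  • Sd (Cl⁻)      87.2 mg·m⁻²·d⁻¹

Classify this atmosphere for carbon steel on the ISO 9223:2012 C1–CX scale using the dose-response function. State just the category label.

carbon steel: T≤10 °C ⇒ hinge +0.150·(-0.3−10) = -1.5450
  SO₂ term: 1.77·136.4^0.52·exp(0.02·66-1.5450) = 18.21
  Sd branch = 0.102·Sd^0.62·e^(0.033·RH+0.04·T) = 14.2 μm/a
  sum: 18.21 + 14.2 → r_corr = 32.42 μm/a
Category bounds: 25…50 μm/a bracket r_corr ⇒ C3

C3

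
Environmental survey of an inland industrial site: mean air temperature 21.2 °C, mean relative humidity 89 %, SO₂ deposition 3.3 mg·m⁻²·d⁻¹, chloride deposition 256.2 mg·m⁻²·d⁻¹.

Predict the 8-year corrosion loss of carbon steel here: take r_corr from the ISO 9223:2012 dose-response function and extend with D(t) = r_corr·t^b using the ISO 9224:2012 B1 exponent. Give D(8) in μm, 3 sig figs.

D(8) = 447 μm

carbon steel: f(T) = -0.054·(T−10) [T>10 °C] = -0.6048
  Pd branch = 1.77·Pd^0.52·e^(0.02·RH+f) = 10.67 μm/a
  Cl⁻ term: 0.102·256.2^0.62·exp(0.033·89+0.04·21.2) = 139.9
  sum: 10.67 + 139.9 → r_corr = 150.5 μm/a
Long-term exponent b (ISO 9224 Table 2, B1) = 0.523
  D(8) = 150.5 × 8^0.523 = 150.5 × 2.967 = 446.6 μm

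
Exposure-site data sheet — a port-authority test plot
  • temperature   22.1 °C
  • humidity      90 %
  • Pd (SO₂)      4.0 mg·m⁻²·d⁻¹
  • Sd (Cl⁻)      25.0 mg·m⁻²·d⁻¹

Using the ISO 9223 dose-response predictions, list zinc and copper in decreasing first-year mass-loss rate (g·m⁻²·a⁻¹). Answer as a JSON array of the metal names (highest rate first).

["copper", "zinc"]

zinc: T>10 °C ⇒ hinge -0.071·(22.1−10) = -0.8591
  SO₂ term: 0.0129·4.0^0.44·exp(0.046·90-0.8591) = 0.6315
  Sd branch = 0.0175·Sd^0.57·e^(0.008·RH+0.085·T) = 1.474 μm/a
  r_corr = 0.6315 + 1.474 = 2.105 μm/a
  mass loss = 2.105 μm/a × 7.14 g/cm³ = 15.03 g·m⁻²·a⁻¹
copper: temperature factor f = -0.080·(12.1) = -0.9680
  SO₂ term: 0.0053·4.0^0.26·exp(0.059·90-0.9680) = 0.5841
  Cl⁻ term: 0.01025·25.0^0.27·exp(0.036·90+0.049·22.1) = 1.843
  sum: 0.5841 + 1.843 → r_corr = 2.427 μm/a
  mass loss = 2.427 μm/a × 8.96 g/cm³ = 21.75 g·m⁻²·a⁻¹
Ordering by g·m⁻²·a⁻¹: copper (21.7) > zinc (15)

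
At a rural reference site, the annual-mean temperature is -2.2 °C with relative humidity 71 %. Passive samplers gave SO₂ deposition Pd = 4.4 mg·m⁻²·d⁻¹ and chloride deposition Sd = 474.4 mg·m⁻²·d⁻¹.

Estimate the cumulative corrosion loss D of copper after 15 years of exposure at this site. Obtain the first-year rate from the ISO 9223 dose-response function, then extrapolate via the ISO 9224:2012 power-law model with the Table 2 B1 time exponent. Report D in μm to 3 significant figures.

copper: temperature factor f = +0.126·(-12.2) = -1.5372
  SO₂ term: 0.0053·4.4^0.26·exp(0.059·71-1.5372) = 0.1105
  Sd branch = 0.01025·Sd^0.27·e^(0.036·RH+0.049·T) = 0.6259 μm/a
  r_corr = 0.1105 + 0.6259 = 0.7364 μm/a
Long-term exponent b (ISO 9224 Table 2, B1) = 0.667
  D(15) = 0.7364 × 15^0.667 = 0.7364 × 6.088 = 4.483 μm

D(15) = 4.48 μm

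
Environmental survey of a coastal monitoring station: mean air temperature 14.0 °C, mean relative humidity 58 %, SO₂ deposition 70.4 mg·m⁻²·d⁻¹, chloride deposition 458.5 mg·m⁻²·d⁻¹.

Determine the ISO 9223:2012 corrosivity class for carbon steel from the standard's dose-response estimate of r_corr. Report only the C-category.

C5

carbon steel: f(T) = -0.054·(T−10) [T>10 °C] = -0.2160
  sulphur-dioxide contribution → 41.56 μm/a
  chloride contribution → 54.08 μm/a
  total first-year rate 95.65 μm/a
ISO 9223 Table 2 (carbon steel): 80 < 95.6 ≤ 200 μm/a ⇒ C5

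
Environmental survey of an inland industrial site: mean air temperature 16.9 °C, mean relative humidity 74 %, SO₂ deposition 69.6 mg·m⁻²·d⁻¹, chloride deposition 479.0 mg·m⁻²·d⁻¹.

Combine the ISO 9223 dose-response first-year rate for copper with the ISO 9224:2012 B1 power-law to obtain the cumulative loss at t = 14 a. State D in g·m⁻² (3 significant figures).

copper: T>10 °C ⇒ hinge -0.080·(16.9−10) = -0.5520
  SO₂ term: 0.0053·69.6^0.26·exp(0.059·74-0.5520) = 0.724
  Sd branch = 0.01025·Sd^0.27·e^(0.036·RH+0.049·T) = 1.782 μm/a
  sum: 0.724 + 1.782 → r_corr = 2.506 μm/a
ISO 9224: D(t) = r_corr · t^b with b = 0.667 (copper, B1)
  D(14) = 2.506 × 14^0.667 = 2.506 × 5.814 = 14.57 μm
  Mass loss = 14.57 μm × 8.96 g/cm³ = 130.6 g·m⁻²

D(14) = 131 g·m⁻²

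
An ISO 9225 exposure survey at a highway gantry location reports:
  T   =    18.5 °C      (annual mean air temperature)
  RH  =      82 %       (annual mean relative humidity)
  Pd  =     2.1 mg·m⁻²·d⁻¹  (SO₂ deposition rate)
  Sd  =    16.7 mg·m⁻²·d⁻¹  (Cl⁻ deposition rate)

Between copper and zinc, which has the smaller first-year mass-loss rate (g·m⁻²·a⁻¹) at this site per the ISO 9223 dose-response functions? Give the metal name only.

copper: temperature factor f = -0.080·(8.5) = -0.6800
  sulphur-dioxide contribution → 0.411 μm/a
  chloride contribution → 1.039 μm/a
  ⇒ r_corr(copper) = 1.45 μm/a
  mass loss = 1.45 μm/a × 8.96 g/cm³ = 12.99 g·m⁻²·a⁻¹
zinc: T>10 °C ⇒ hinge -0.071·(18.5−10) = -0.6035
  sulphur-dioxide contribution → 0.425 μm/a
  chloride contribution → 0.8087 μm/a
  ⇒ r_corr(zinc) = 1.234 μm/a
  mass loss = 1.234 μm/a × 7.14 g/cm³ = 8.809 g·m⁻²·a⁻¹
Ordering by g·m⁻²·a⁻¹: copper (13) > zinc (8.81)

zinc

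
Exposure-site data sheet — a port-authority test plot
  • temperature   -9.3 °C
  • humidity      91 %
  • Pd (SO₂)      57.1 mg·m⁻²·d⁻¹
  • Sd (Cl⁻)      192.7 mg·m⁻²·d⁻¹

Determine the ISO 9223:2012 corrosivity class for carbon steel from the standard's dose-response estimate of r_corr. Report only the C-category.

carbon steel: T≤10 °C ⇒ hinge +0.150·(-9.3−10) = -2.8950
  SO₂ term: 1.77·57.1^0.52·exp(0.02·91-2.8950) = 4.949
  Sd branch = 0.102·Sd^0.62·e^(0.033·RH+0.04·T) = 36.97 μm/a
  sum: 4.949 + 36.97 → r_corr = 41.92 μm/a
Category bounds: 25…50 μm/a bracket r_corr ⇒ C3

C3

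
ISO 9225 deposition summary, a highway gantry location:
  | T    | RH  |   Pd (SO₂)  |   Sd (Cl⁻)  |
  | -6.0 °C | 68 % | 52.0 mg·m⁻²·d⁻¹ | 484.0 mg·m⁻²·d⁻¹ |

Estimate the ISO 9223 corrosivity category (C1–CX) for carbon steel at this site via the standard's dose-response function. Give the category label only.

carbon steel: T≤10 °C ⇒ hinge +0.150·(-6.0−10) = -2.4000
  Pd branch = 1.77·Pd^0.52·e^(0.02·RH+f) = 4.882 μm/a
  Cl⁻ term: 0.102·484.0^0.62·exp(0.033·68+0.04·-6.0) = 34.96
  r_corr = 4.882 + 34.96 = 39.84 μm/a
ISO 9223 Table 2 (carbon steel): 25 < 39.8 ≤ 50 μm/a ⇒ C3

C3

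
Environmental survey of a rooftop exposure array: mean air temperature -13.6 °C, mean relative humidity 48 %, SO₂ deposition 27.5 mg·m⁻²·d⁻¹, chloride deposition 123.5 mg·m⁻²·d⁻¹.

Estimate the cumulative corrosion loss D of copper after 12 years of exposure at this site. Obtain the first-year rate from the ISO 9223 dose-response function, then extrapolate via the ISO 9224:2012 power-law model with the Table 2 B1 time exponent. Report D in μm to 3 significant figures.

D(12) = 0.628 μm

copper: T≤10 °C ⇒ hinge +0.126·(-13.6−10) = -2.9736
  sulphur-dioxide contribution → 0.01089 μm/a
  chloride contribution → 0.1088 μm/a
  total first-year rate 0.1197 μm/a
Power-law: D(12) = r_corr · 12^0.667
  D(12) = 0.1197 × 12^0.667 = 0.1197 × 5.246 = 0.6277 μm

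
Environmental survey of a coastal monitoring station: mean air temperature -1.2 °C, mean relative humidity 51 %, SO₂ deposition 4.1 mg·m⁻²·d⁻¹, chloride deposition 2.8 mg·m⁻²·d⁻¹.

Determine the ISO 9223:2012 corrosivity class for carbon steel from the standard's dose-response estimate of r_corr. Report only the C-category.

carbon steel: f(T) = +0.150·(T−10) [T≤10 °C] = -1.6800
  SO₂ term: 1.77·4.1^0.52·exp(0.02·51-1.6800) = 1.905
  Sd branch = 0.102·Sd^0.62·e^(0.033·RH+0.04·T) = 0.9906 μm/a
  r_corr = 1.905 + 0.9906 = 2.896 μm/a
2.9 μm/a falls in (1.3, 25] for carbon steel → category C2

C2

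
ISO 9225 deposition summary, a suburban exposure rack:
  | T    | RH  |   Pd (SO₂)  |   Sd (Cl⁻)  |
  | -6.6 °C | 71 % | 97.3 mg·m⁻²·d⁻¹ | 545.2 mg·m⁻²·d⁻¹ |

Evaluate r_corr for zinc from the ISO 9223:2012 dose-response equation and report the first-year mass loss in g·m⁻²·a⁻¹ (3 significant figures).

r_corr = 14.2 g·m⁻²·a⁻¹

zinc: T≤10 °C ⇒ hinge +0.038·(-6.6−10) = -0.6308
  Pd branch = 0.0129·Pd^0.44·e^(0.046·RH+f) = 1.348 μm/a
  Sd branch = 0.0175·Sd^0.57·e^(0.008·RH+0.085·T) = 0.6396 μm/a
  sum: 1.348 + 0.6396 → r_corr = 1.988 μm/a
Convert to mass loss: 1.988 μm/a × 7.14 g/cm³ = 14.19 g·m⁻²·a⁻¹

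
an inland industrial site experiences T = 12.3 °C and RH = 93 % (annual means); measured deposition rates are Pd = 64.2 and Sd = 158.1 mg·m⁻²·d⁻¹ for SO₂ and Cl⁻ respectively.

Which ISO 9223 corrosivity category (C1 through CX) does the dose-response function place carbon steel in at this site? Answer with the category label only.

C5

carbon steel: f(T) = -0.054·(T−10) [T>10 °C] = -0.1242
  sulphur-dioxide contribution → 87.45 μm/a
  chloride contribution → 82.88 μm/a
  ⇒ r_corr(carbon steel) = 170.3 μm/a
170 μm/a falls in (80, 200] for carbon steel → category C5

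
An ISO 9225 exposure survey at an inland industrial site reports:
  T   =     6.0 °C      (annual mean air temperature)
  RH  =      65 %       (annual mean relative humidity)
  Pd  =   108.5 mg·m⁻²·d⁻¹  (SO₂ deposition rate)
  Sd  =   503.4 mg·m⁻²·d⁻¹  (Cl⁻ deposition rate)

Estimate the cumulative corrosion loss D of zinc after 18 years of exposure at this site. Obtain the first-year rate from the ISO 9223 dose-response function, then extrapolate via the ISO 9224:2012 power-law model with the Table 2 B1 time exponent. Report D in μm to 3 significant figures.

D(18) = 36.0 μm

zinc: f(T) = +0.038·(T−10) [T≤10 °C] = -0.1520
  sulphur-dioxide contribution → 1.733 μm/a
  chloride contribution → 1.7 μm/a
  total first-year rate 3.433 μm/a
ISO 9224: D(t) = r_corr · t^b with b = 0.813 (zinc, B1)
  D(18) = 3.433 × 18^0.813 = 3.433 × 10.48 = 35.99 μm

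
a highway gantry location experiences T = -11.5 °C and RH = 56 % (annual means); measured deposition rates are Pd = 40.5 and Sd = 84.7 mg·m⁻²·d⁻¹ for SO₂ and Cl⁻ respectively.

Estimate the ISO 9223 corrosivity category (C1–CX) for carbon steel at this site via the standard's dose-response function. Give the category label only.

C2

carbon steel: f(T) = +0.150·(T−10) [T≤10 °C] = -3.2250
  SO₂ term: 1.77·40.5^0.52·exp(0.02·56-3.2250) = 1.478
  Sd branch = 0.102·Sd^0.62·e^(0.033·RH+0.04·T) = 6.408 μm/a
  sum: 1.478 + 6.408 → r_corr = 7.885 μm/a
Category bounds: 1.3…25 μm/a bracket r_corr ⇒ C2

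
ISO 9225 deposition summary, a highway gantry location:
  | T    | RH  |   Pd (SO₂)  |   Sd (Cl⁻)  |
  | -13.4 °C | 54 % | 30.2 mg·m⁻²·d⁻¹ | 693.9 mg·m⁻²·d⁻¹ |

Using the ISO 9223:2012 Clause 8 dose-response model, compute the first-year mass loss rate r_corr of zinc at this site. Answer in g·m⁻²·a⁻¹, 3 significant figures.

zinc: temperature factor f = +0.038·(-23.4) = -0.8892
  Pd branch = 0.0129·Pd^0.44·e^(0.046·RH+f) = 0.2847 μm/a
  Sd branch = 0.0175·Sd^0.57·e^(0.008·RH+0.085·T) = 0.3594 μm/a
  sum: 0.2847 + 0.3594 → r_corr = 0.6441 μm/a
Convert to mass loss: 0.6441 μm/a × 7.14 g/cm³ = 4.599 g·m⁻²·a⁻¹

r_corr = 4.60 g·m⁻²·a⁻¹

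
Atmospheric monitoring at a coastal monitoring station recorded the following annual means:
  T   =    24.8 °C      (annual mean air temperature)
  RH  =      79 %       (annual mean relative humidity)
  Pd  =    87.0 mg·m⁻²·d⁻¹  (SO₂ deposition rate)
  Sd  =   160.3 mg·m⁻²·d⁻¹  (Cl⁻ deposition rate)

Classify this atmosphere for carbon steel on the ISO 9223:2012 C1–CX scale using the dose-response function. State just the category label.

C5

carbon steel: f(T) = -0.054·(T−10) [T>10 °C] = -0.7992
  SO₂ term: 1.77·87.0^0.52·exp(0.02·79-0.7992) = 39.41
  Cl⁻ term: 0.102·160.3^0.62·exp(0.033·79+0.04·24.8) = 86.83
  r_corr = 39.41 + 86.83 = 126.2 μm/a
ISO 9223 Table 2 (carbon steel): 80 < 126 ≤ 200 μm/a ⇒ C5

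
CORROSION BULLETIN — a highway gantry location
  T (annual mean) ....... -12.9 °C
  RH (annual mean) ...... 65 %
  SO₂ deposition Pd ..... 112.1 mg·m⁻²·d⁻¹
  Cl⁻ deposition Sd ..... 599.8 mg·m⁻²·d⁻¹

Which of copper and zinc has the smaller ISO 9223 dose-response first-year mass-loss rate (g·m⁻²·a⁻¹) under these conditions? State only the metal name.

copper: temperature factor f = +0.126·(-22.9) = -2.8854
  sulphur-dioxide contribution → 0.04673 μm/a
  chloride contribution → 0.3181 μm/a
  ⇒ r_corr(copper) = 0.3648 μm/a
  mass loss = 0.3648 μm/a × 8.96 g/cm³ = 3.269 g·m⁻²·a⁻¹
zinc: T≤10 °C ⇒ hinge +0.038·(-12.9−10) = -0.8702
  sulphur-dioxide contribution → 0.8571 μm/a
  chloride contribution → 0.3768 μm/a
  ⇒ r_corr(zinc) = 1.234 μm/a
  mass loss = 1.234 μm/a × 7.14 g/cm³ = 8.81 g·m⁻²·a⁻¹
Ordering by g·m⁻²·a⁻¹: zinc (8.81) > copper (3.27)

copper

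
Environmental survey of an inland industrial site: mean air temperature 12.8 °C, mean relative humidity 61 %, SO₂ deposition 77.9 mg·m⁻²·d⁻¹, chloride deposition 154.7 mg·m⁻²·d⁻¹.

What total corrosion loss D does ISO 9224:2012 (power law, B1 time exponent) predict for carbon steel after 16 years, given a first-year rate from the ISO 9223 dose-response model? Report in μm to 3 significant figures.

carbon steel: T>10 °C ⇒ hinge -0.054·(12.8−10) = -0.1512
  SO₂ term: 1.77·77.9^0.52·exp(0.02·61-0.1512) = 49.63
  Sd branch = 0.102·Sd^0.62·e^(0.033·RH+0.04·T) = 29.02 μm/a
  r_corr = 49.63 + 29.02 = 78.65 μm/a
ISO 9224: D(t) = r_corr · t^b with b = 0.523 (carbon steel, B1)
  D(16) = 78.65 × 16^0.523 = 78.65 × 4.263 = 335.3 μm

D(16) = 335 μm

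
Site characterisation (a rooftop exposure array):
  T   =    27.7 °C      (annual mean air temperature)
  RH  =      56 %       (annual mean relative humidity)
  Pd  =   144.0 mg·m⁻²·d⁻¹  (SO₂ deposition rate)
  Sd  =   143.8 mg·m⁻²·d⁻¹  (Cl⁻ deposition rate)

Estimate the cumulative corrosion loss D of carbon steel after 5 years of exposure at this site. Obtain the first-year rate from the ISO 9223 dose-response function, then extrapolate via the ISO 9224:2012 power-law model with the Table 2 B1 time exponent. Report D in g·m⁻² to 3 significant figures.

carbon steel: f(T) = -0.054·(T−10) [T>10 °C] = -0.9558
  sulphur-dioxide contribution → 27.65 μm/a
  chloride contribution → 42.68 μm/a
  ⇒ r_corr(carbon steel) = 70.32 μm/a
Power-law: D(5) = r_corr · 5^0.523
  D(5) = 70.32 × 5^0.523 = 70.32 × 2.32 = 163.2 μm
  Mass loss = 163.2 μm × 7.85 g/cm³ = 1281 g·m⁻²

D(5) = 1.28e+03 g·m⁻²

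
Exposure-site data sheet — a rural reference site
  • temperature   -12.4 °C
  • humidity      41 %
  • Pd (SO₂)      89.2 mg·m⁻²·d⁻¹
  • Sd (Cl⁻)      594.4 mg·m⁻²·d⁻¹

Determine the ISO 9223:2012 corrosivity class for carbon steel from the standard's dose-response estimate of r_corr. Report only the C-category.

C2

carbon steel: f(T) = +0.150·(T−10) [T≤10 °C] = -3.3600
  SO₂ term: 1.77·89.2^0.52·exp(0.02·41-3.3600) = 1.442
  Cl⁻ term: 0.102·594.4^0.62·exp(0.033·41+0.04·-12.4) = 12.61
  r_corr = 1.442 + 12.61 = 14.05 μm/a
Category bounds: 1.3…25 μm/a bracket r_corr ⇒ C2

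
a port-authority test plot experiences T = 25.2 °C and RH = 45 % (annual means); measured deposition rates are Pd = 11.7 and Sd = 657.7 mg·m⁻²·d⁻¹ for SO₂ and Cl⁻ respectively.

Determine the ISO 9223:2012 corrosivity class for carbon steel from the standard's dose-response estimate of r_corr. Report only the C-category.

C4

carbon steel: temperature factor f = -0.054·(15.2) = -0.8208
  SO₂ term: 1.77·11.7^0.52·exp(0.02·45-0.8208) = 6.884
  Cl⁻ term: 0.102·657.7^0.62·exp(0.033·45+0.04·25.2) = 68.94
  sum: 6.884 + 68.94 → r_corr = 75.82 μm/a
ISO 9223 Table 2 (carbon steel): 50 < 75.8 ≤ 80 μm/a ⇒ C4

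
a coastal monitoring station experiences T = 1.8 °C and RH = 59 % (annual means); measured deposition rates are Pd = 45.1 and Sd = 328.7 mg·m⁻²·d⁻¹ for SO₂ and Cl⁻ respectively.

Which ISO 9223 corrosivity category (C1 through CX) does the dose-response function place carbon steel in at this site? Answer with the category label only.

C3

carbon steel: temperature factor f = +0.150·(-8.2) = -1.2300
  Pd branch = 1.77·Pd^0.52·e^(0.02·RH+f) = 12.2 μm/a
  Cl⁻ term: 0.102·328.7^0.62·exp(0.033·59+0.04·1.8) = 27.92
  r_corr = 12.2 + 27.92 = 40.12 μm/a
Category bounds: 25…50 μm/a bracket r_corr ⇒ C3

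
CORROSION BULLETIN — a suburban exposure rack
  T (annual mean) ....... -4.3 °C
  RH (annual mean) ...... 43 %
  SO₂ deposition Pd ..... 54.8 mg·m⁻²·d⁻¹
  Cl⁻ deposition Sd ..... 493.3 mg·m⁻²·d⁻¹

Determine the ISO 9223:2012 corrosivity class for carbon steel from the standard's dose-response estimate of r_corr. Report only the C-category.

C2

carbon steel: T≤10 °C ⇒ hinge +0.150·(-4.3−10) = -2.1450
  Pd branch = 1.77·Pd^0.52·e^(0.02·RH+f) = 3.927 μm/a
  Cl⁻ term: 0.102·493.3^0.62·exp(0.033·43+0.04·-4.3) = 16.59
  sum: 3.927 + 16.59 → r_corr = 20.52 μm/a
Category bounds: 1.3…25 μm/a bracket r_corr ⇒ C2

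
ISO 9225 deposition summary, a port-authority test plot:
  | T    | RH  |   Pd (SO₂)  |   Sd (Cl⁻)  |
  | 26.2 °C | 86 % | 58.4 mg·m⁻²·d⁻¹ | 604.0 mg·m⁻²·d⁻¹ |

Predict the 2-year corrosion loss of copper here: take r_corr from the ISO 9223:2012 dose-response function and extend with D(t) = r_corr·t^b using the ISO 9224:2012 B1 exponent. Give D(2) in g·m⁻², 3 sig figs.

copper: f(T) = -0.080·(T−10) [T>10 °C] = -1.2960
  sulphur-dioxide contribution → 0.6673 μm/a
  chloride contribution → 4.61 μm/a
  total first-year rate 5.278 μm/a
ISO 9224: D(t) = r_corr · t^b with b = 0.667 (copper, B1)
  D(2) = 5.278 × 2^0.667 = 5.278 × 1.588 = 8.38 μm
  Mass loss = 8.38 μm × 8.96 g/cm³ = 75.08 g·m⁻²

D(2) = 75.1 g·m⁻²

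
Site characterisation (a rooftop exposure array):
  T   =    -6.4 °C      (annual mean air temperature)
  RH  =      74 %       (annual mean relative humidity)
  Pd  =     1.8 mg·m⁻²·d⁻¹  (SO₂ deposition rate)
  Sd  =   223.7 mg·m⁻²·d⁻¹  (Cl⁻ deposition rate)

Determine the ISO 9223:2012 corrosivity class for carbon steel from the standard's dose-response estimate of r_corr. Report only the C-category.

carbon steel: T≤10 °C ⇒ hinge +0.150·(-6.4−10) = -2.4600
  Pd branch = 1.77·Pd^0.52·e^(0.02·RH+f) = 0.9018 μm/a
  Sd branch = 0.102·Sd^0.62·e^(0.033·RH+0.04·T) = 25.99 μm/a
  sum: 0.9018 + 25.99 → r_corr = 26.89 μm/a
Category bounds: 25…50 μm/a bracket r_corr ⇒ C3

C3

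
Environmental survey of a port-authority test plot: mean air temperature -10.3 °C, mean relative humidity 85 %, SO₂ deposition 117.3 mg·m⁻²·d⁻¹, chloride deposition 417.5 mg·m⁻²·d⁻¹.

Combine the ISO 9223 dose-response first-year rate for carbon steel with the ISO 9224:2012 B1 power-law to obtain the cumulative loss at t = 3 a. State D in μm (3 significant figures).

carbon steel: f(T) = +0.150·(T−10) [T≤10 °C] = -3.0450
  sulphur-dioxide contribution → 5.494 μm/a
  chloride contribution → 47.06 μm/a
  ⇒ r_corr(carbon steel) = 52.56 μm/a
Long-term exponent b (ISO 9224 Table 2, B1) = 0.523
  D(3) = 52.56 × 3^0.523 = 52.56 × 1.776 = 93.36 μm

D(3) = 93.4 μm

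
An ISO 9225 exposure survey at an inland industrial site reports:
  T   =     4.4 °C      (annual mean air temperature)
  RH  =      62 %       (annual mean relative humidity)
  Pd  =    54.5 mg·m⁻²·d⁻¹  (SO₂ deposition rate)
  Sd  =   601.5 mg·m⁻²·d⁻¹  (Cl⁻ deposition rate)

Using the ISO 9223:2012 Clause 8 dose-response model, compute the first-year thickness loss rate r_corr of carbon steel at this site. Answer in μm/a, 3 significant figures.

carbon steel: f(T) = +0.150·(T−10) [T≤10 °C] = -0.8400
  SO₂ term: 1.77·54.5^0.52·exp(0.02·62-0.8400) = 21.12
  Cl⁻ term: 0.102·601.5^0.62·exp(0.033·62+0.04·4.4) = 49.74
  sum: 21.12 + 49.74 → r_corr = 70.86 μm/a

r_corr = 70.9 μm/a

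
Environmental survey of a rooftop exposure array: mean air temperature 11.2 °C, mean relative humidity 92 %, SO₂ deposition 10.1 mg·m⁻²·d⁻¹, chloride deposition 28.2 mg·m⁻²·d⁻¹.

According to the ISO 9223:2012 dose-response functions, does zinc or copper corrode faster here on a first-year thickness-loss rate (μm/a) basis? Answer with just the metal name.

zinc: temperature factor f = -0.071·(1.2) = -0.0852
  Pd branch = 0.0129·Pd^0.44·e^(0.046·RH+f) = 2.256 μm/a
  Sd branch = 0.0175·Sd^0.57·e^(0.008·RH+0.085·T) = 0.635 μm/a
  r_corr = 2.256 + 0.635 = 2.891 μm/a
copper: f(T) = -0.080·(T−10) [T>10 °C] = -0.0960
  SO₂ term: 0.0053·10.1^0.26·exp(0.059·92-0.0960) = 2
  Cl⁻ term: 0.01025·28.2^0.27·exp(0.036·92+0.049·11.2) = 1.2
  r_corr = 2 + 1.2 = 3.2 μm/a
Ordering by μm/a: copper (3.2) > zinc (2.89)

copper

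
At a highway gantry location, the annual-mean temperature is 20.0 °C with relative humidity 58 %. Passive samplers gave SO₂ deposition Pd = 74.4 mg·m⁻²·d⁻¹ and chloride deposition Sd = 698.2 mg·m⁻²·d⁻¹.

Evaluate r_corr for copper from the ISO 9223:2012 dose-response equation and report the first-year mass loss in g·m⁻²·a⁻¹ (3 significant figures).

r_corr = 13.6 g·m⁻²·a⁻¹

copper: f(T) = -0.080·(T−10) [T>10 °C] = -0.8000
  sulphur-dioxide contribution → 0.2237 μm/a
  chloride contribution → 1.291 μm/a
  ⇒ r_corr(copper) = 1.515 μm/a
Convert to mass loss: 1.515 μm/a × 8.96 g/cm³ = 13.57 g·m⁻²·a⁻¹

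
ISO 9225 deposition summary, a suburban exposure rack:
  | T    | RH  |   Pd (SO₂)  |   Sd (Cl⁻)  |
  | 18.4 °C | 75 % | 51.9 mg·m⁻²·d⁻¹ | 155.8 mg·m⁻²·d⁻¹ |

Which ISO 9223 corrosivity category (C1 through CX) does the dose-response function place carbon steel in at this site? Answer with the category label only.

carbon steel: T>10 °C ⇒ hinge -0.054·(18.4−10) = -0.4536
  SO₂ term: 1.77·51.9^0.52·exp(0.02·75-0.4536) = 39.29
  Cl⁻ term: 0.102·155.8^0.62·exp(0.033·75+0.04·18.4) = 57.88
  sum: 39.29 + 57.88 → r_corr = 97.17 μm/a
97.2 μm/a falls in (80, 200] for carbon steel → category C5

C5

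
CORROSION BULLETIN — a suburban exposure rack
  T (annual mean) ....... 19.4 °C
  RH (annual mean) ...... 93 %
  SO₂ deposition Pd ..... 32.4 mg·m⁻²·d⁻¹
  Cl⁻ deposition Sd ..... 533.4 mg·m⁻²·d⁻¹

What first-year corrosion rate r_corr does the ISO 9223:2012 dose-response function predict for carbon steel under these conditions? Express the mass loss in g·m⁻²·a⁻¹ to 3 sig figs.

r_corr = 2.16e+03 g·m⁻²·a⁻¹

carbon steel: T>10 °C ⇒ hinge -0.054·(19.4−10) = -0.5076
  sulphur-dioxide contribution → 41.76 μm/a
  chloride contribution → 234 μm/a
  ⇒ r_corr(carbon steel) = 275.8 μm/a
Convert to mass loss: 275.8 μm/a × 7.85 g/cm³ = 2165 g·m⁻²·a⁻¹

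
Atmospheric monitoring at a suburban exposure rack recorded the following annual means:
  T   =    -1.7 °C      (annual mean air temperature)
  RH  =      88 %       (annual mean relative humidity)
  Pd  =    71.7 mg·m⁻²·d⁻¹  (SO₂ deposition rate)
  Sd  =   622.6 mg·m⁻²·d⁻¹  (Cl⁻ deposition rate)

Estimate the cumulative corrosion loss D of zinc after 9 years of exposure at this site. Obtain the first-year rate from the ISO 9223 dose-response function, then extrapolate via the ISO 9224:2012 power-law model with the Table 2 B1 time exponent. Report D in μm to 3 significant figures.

D(9) = 25.7 μm

zinc: temperature factor f = +0.038·(-11.7) = -0.4446
  SO₂ term: 0.0129·71.7^0.44·exp(0.046·88-0.4446) = 3.104
  Cl⁻ term: 0.0175·622.6^0.57·exp(0.008·88+0.085·-1.7) = 1.199
  r_corr = 3.104 + 1.199 = 4.303 μm/a
Power-law: D(9) = r_corr · 9^0.813
  D(9) = 4.303 × 9^0.813 = 4.303 × 5.968 = 25.68 μm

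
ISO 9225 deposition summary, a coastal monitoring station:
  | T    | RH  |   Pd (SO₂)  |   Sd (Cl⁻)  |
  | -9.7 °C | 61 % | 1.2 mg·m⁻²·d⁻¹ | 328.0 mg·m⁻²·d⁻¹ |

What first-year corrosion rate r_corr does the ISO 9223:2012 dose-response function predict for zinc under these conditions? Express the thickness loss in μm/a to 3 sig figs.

r_corr = 0.449 μm/a

zinc: temperature factor f = +0.038·(-19.7) = -0.7486
  sulphur-dioxide contribution → 0.1094 μm/a
  chloride contribution → 0.3396 μm/a
  ⇒ r_corr(zinc) = 0.449 μm/a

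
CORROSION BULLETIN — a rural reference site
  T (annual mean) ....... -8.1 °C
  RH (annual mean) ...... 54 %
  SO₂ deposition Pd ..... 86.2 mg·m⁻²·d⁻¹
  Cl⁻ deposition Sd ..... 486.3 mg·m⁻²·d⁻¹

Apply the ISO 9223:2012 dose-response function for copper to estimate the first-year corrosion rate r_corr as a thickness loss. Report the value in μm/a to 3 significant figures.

copper: T≤10 °C ⇒ hinge +0.126·(-8.1−10) = -2.2806
  SO₂ term: 0.0053·86.2^0.26·exp(0.059·54-2.2806) = 0.04176
  Cl⁻ term: 0.01025·486.3^0.27·exp(0.036·54+0.049·-8.1) = 0.2559
  sum: 0.04176 + 0.2559 → r_corr = 0.2977 μm/a

r_corr = 0.298 μm/a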